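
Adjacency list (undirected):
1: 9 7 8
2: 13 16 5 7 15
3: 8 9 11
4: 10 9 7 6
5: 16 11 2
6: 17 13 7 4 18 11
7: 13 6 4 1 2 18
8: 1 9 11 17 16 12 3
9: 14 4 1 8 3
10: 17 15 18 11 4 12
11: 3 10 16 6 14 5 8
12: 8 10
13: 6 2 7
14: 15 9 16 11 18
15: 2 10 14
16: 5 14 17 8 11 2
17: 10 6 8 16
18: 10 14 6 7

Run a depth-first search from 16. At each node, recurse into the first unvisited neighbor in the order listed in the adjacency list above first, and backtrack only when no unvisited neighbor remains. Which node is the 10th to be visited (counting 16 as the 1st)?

Visit 16
16 → 5
5 → 11
11 → 3
3 → 8
8 → 1
1 → 9
9 → 14
14 → 15
15 → 2
2 → 13
13 → 6
6 → 17
17 → 10
10 → 18
18 → 7
7 → 4
10 → 12

Visit order: 16, 5, 11, 3, 8, 1, 9, 14, 15, 2, 13, 6, 17, 10, 18, 7, 4, 12

2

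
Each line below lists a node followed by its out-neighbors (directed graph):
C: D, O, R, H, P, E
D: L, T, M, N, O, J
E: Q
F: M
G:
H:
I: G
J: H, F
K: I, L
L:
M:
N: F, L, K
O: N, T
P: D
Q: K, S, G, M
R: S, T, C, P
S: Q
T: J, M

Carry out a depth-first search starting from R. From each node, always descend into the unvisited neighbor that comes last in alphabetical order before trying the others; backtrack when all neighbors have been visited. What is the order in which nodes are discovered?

Visit R
R → T
T → M
T → J
J → H
J → F
R → S
S → Q
Q → K
K → L
K → I
I → G
R → P
P → D
D → O
O → N
R → C
C → E

R → T → M → J → H → F → S → Q → K → L → I → G → P → D → O → N → C → E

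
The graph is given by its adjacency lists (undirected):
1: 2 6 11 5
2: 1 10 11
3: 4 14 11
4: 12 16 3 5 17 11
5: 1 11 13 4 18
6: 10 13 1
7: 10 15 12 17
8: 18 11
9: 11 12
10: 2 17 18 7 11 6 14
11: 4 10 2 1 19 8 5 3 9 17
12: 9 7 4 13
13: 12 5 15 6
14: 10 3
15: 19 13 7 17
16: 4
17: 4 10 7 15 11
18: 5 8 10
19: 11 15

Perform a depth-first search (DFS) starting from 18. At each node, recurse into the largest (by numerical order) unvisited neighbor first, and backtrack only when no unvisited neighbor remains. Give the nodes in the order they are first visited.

18, 10, 17, 15, 19, 11, 9, 12, 13, 6, 1, 5, 4, 16, 3, 14, 2, 7, 8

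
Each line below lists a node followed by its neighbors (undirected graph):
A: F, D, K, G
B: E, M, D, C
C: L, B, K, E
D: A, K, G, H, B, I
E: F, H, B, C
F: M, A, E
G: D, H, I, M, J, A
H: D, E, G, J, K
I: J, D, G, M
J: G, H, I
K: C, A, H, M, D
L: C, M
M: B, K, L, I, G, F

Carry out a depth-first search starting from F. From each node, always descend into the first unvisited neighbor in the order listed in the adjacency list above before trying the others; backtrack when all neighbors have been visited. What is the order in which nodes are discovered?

Visit F
F → M
M → B
B → E
E → H
H → D
D → A
A → K
K → C
C → L
A → G
G → I
I → J

F → M → B → E → H → D → A → K → C → L → G → I → J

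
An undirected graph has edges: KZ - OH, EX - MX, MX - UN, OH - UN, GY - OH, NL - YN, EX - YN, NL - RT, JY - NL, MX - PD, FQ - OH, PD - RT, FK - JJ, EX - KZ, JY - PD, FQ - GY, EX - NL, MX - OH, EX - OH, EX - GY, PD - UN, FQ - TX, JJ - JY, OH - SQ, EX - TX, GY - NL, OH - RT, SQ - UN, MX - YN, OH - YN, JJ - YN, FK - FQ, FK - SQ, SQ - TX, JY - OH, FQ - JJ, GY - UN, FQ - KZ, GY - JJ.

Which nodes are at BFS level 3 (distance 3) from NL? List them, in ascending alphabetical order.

Level 0: NL
Level 1: EX, GY, JY, RT, YN
Level 2: FQ, JJ, KZ, MX, OH, PD, TX, UN
Level 3: FK, SQ

FK, SQ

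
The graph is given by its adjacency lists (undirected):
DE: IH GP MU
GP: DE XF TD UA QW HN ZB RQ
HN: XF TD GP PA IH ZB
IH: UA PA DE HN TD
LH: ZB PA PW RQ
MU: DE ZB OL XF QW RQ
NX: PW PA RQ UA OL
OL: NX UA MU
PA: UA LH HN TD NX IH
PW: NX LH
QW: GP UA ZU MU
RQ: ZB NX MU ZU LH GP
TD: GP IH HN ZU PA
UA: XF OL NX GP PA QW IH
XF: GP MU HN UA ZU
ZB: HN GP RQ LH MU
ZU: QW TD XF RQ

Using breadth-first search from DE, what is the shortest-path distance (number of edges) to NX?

3

Level 0: DE
Level 1: GP, IH, MU
Level 2: HN, OL, PA, QW, RQ, TD, UA, XF, ZB
Level 3: LH, NX, ZU
Level 4: PW
NX first appears at level 3.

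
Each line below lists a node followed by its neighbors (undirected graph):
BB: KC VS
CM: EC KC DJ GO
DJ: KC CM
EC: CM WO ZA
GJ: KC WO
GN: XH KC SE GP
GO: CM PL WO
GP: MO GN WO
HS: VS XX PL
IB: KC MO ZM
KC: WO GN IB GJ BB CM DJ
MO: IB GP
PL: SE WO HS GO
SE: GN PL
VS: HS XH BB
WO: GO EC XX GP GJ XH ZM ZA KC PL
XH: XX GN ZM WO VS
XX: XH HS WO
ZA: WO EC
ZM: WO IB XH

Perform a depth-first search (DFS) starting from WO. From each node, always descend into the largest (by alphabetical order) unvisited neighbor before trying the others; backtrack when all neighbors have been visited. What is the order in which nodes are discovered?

WO ZM XH XX HS VS BB KC IB MO GP GN SE PL GO CM EC ZA DJ GJ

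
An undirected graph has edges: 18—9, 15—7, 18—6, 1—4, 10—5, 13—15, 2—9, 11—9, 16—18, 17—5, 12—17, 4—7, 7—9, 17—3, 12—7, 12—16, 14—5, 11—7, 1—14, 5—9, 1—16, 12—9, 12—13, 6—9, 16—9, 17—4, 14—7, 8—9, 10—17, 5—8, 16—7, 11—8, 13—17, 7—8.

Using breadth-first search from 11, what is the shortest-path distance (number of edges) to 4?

2

Level 0: 11
Level 1: 7, 8, 9
Level 2: 2, 4, 5, 6, 12, 14, 15, 16, 18
Level 3: 1, 10, 13, 17
Level 4: 3
4 first appears at level 2.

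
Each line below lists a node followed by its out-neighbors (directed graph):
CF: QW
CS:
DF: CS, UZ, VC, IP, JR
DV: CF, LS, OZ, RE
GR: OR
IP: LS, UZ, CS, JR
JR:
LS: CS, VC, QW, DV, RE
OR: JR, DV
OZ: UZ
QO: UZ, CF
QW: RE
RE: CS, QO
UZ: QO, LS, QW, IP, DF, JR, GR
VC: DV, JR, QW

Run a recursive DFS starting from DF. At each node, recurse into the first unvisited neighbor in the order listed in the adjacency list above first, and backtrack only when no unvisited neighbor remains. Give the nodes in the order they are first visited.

DF, CS, UZ, QO, CF, QW, RE, LS, VC, DV, OZ, JR, IP, GR, OR

Visit DF
DF → CS
DF → UZ
UZ → QO
QO → CF
CF → QW
QW → RE
UZ → LS
LS → VC
VC → DV
DV → OZ
VC → JR
UZ → IP
UZ → GR
GR → OR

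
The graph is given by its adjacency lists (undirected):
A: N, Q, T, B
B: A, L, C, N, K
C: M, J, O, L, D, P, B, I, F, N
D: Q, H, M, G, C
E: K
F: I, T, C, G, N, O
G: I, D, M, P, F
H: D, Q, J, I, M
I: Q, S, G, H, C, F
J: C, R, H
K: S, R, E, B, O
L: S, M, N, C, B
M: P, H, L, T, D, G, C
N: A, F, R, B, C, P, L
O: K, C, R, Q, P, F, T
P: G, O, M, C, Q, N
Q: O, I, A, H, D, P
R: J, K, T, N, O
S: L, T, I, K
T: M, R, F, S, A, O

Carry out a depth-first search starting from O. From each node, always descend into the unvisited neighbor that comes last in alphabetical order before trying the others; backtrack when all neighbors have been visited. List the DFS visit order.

Visit O
O → T
T → S
S → L
L → N
N → R
R → K
K → E
K → B
B → C
C → P
P → Q
Q → I
I → H
H → M
M → G
G → F
G → D
H → J
Q → A

O, T, S, L, N, R, K, E, B, C, P, Q, I, H, M, G, F, D, J, A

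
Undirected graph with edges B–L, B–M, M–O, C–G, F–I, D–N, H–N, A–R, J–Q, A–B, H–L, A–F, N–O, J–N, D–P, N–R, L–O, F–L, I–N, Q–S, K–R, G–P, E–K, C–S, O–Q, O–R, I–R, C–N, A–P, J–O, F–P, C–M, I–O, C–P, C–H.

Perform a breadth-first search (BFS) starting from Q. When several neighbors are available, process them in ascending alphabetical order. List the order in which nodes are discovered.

Visit Q; enqueue J, O, S → queue [J, O, S]
Visit J; enqueue N → queue [O, S, N]
Visit O; enqueue I, L, M, R → queue [S, N, I, L, M, R]
Visit S; enqueue C → queue [N, I, L, M, R, C]
Visit N; enqueue D, H → queue [I, L, M, R, C, D, H]
Visit I; enqueue F → queue [L, M, R, C, D, H, F]
Visit L; enqueue B → queue [M, R, C, D, H, F, B]
Visit M → queue [R, C, D, H, F, B]
Visit R; enqueue A, K → queue [C, D, H, F, B, A, K]
Visit C; enqueue G, P → queue [D, H, F, B, A, K, G, P]
Visit D → queue [H, F, B, A, K, G, P]
Visit H → queue [F, B, A, K, G, P]
Visit F → queue [B, A, K, G, P]
Visit B → queue [A, K, G, P]
Visit A → queue [K, G, P]
Visit K; enqueue E → queue [G, P, E]
Visit G → queue [P, E]
Visit P → queue [E]
Visit E → queue []

Q, J, O, S, N, I, L, M, R, C, D, H, F, B, A, K, G, P, E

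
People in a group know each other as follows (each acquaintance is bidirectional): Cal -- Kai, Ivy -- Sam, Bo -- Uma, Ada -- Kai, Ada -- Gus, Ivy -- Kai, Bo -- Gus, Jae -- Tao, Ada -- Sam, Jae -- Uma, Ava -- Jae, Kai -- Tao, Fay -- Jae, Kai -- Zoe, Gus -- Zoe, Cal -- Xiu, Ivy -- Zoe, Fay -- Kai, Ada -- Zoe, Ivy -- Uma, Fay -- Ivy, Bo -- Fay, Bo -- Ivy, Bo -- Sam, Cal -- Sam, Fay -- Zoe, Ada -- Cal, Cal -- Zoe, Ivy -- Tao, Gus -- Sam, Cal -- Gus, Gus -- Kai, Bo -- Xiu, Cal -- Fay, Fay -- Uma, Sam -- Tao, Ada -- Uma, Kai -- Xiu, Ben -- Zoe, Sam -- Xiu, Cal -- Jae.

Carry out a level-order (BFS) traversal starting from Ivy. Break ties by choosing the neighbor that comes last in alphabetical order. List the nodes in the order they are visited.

Visit Ivy; enqueue Zoe, Uma, Tao, Sam, Kai, Fay, Bo → queue [Zoe, Uma, Tao, Sam, Kai, Fay, Bo]
Visit Zoe; enqueue Gus, Cal, Ben, Ada → queue [Uma, Tao, Sam, Kai, Fay, Bo, Gus, Cal, Ben, Ada]
Visit Uma; enqueue Jae → queue [Tao, Sam, Kai, Fay, Bo, Gus, Cal, Ben, Ada, Jae]
Visit Tao → queue [Sam, Kai, Fay, Bo, Gus, Cal, Ben, Ada, Jae]
Visit Sam; enqueue Xiu → queue [Kai, Fay, Bo, Gus, Cal, Ben, Ada, Jae, Xiu]
Visit Kai → queue [Fay, Bo, Gus, Cal, Ben, Ada, Jae, Xiu]
Visit Fay → queue [Bo, Gus, Cal, Ben, Ada, Jae, Xiu]
Visit Bo → queue [Gus, Cal, Ben, Ada, Jae, Xiu]
Visit Gus → queue [Cal, Ben, Ada, Jae, Xiu]
Visit Cal → queue [Ben, Ada, Jae, Xiu]
Visit Ben → queue [Ada, Jae, Xiu]
Visit Ada → queue [Jae, Xiu]
Visit Jae; enqueue Ava → queue [Xiu, Ava]
Visit Xiu → queue [Ava]
Visit Ava → queue []

Ivy → Zoe → Uma → Tao → Sam → Kai → Fay → Bo → Gus → Cal → Ben → Ada → Jae → Xiu → Ava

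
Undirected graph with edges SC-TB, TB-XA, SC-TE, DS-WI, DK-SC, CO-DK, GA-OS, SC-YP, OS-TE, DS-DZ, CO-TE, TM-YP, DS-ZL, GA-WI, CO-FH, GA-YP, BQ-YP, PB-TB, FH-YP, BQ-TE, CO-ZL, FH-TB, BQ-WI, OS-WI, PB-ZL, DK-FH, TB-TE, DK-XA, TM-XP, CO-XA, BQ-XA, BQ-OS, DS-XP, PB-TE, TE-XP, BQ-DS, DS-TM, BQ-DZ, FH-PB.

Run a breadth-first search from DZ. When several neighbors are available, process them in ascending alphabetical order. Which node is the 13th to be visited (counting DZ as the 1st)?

CO

Visit DZ; enqueue BQ, DS → queue [BQ, DS]
Visit BQ; enqueue OS, TE, WI, XA, YP → queue [DS, OS, TE, WI, XA, YP]
Visit DS; enqueue TM, XP, ZL → queue [OS, TE, WI, XA, YP, TM, XP, ZL]
Visit OS; enqueue GA → queue [TE, WI, XA, YP, TM, XP, ZL, GA]
Visit TE; enqueue CO, PB, SC, TB → queue [WI, XA, YP, TM, XP, ZL, GA, CO, PB, SC, TB]
Visit WI → queue [XA, YP, TM, XP, ZL, GA, CO, PB, SC, TB]
Visit XA; enqueue DK → queue [YP, TM, XP, ZL, GA, CO, PB, SC, TB, DK]
Visit YP; enqueue FH → queue [TM, XP, ZL, GA, CO, PB, SC, TB, DK, FH]
Visit TM → queue [XP, ZL, GA, CO, PB, SC, TB, DK, FH]
Visit XP → queue [ZL, GA, CO, PB, SC, TB, DK, FH]
Visit ZL → queue [GA, CO, PB, SC, TB, DK, FH]
Visit GA → queue [CO, PB, SC, TB, DK, FH]
Visit CO → queue [PB, SC, TB, DK, FH]
Visit PB → queue [SC, TB, DK, FH]
Visit SC → queue [TB, DK, FH]
Visit TB → queue [DK, FH]
Visit DK → queue [FH]
Visit FH → queue []

Visit order: DZ, BQ, DS, OS, TE, WI, XA, YP, TM, XP, ZL, GA, CO, PB, SC, TB, DK, FH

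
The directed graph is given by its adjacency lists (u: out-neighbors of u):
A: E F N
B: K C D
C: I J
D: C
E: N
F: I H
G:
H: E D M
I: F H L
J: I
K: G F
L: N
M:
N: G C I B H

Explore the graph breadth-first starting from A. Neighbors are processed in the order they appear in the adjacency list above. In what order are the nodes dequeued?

A → E → F → N → I → H → G → C → B → L → D → M → J → K

Visit A; enqueue E, F, N → queue [E, F, N]
Visit E → queue [F, N]
Visit F; enqueue I, H → queue [N, I, H]
Visit N; enqueue G, C, B → queue [I, H, G, C, B]
Visit I; enqueue L → queue [H, G, C, B, L]
Visit H; enqueue D, M → queue [G, C, B, L, D, M]
Visit G → queue [C, B, L, D, M]
Visit C; enqueue J → queue [B, L, D, M, J]
Visit B; enqueue K → queue [L, D, M, J, K]
Visit L → queue [D, M, J, K]
Visit D → queue [M, J, K]
Visit M → queue [J, K]
Visit J → queue [K]
Visit K → queue []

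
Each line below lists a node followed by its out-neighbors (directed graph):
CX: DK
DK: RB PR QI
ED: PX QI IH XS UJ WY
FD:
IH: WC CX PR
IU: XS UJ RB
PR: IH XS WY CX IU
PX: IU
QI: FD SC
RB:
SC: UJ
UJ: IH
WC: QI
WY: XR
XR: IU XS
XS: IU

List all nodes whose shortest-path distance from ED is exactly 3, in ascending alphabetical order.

DK, RB

Level 0: ED
Level 1: IH, PX, QI, UJ, WY, XS
Level 2: CX, FD, IU, PR, SC, WC, XR
Level 3: DK, RB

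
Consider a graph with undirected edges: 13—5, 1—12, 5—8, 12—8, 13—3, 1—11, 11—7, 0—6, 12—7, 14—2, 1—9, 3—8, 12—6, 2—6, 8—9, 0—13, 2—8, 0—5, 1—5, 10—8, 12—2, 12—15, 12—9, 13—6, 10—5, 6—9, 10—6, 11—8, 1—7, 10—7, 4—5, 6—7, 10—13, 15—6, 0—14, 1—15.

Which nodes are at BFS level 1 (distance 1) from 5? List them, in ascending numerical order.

0, 1, 4, 8, 10, 13

Level 0: 5
Level 1: 0, 1, 4, 8, 10, 13
Level 2: 2, 3, 6, 7, 9, 11, 12, 14, 15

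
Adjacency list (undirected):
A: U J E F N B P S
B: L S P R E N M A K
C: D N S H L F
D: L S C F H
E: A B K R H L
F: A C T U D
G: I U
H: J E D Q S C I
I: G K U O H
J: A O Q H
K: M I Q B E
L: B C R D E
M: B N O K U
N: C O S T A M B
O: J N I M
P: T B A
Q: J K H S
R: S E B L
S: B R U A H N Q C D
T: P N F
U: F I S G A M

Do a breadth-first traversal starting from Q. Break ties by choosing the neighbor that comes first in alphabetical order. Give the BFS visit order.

Visit Q; enqueue H, J, K, S → queue [H, J, K, S]
Visit H; enqueue C, D, E, I → queue [J, K, S, C, D, E, I]
Visit J; enqueue A, O → queue [K, S, C, D, E, I, A, O]
Visit K; enqueue B, M → queue [S, C, D, E, I, A, O, B, M]
Visit S; enqueue N, R, U → queue [C, D, E, I, A, O, B, M, N, R, U]
Visit C; enqueue F, L → queue [D, E, I, A, O, B, M, N, R, U, F, L]
Visit D → queue [E, I, A, O, B, M, N, R, U, F, L]
Visit E → queue [I, A, O, B, M, N, R, U, F, L]
Visit I; enqueue G → queue [A, O, B, M, N, R, U, F, L, G]
Visit A; enqueue P → queue [O, B, M, N, R, U, F, L, G, P]
Visit O → queue [B, M, N, R, U, F, L, G, P]
Visit B → queue [M, N, R, U, F, L, G, P]
Visit M → queue [N, R, U, F, L, G, P]
Visit N; enqueue T → queue [R, U, F, L, G, P, T]
Visit R → queue [U, F, L, G, P, T]
Visit U → queue [F, L, G, P, T]
Visit F → queue [L, G, P, T]
Visit L → queue [G, P, T]
Visit G → queue [P, T]
Visit P → queue [T]
Visit T → queue []

Q -> H -> J -> K -> S -> C -> D -> E -> I -> A -> O -> B -> M -> N -> R -> U -> F -> L -> G -> P -> T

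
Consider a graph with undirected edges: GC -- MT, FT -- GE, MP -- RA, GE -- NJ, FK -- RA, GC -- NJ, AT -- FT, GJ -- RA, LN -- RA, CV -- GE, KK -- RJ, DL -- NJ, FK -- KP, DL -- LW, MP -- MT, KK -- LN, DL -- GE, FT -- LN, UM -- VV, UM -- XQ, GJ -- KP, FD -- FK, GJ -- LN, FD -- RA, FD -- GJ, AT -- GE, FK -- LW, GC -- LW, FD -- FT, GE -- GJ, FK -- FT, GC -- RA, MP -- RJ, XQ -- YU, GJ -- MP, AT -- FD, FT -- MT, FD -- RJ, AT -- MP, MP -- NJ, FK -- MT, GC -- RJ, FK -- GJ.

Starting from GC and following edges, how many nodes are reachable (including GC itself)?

18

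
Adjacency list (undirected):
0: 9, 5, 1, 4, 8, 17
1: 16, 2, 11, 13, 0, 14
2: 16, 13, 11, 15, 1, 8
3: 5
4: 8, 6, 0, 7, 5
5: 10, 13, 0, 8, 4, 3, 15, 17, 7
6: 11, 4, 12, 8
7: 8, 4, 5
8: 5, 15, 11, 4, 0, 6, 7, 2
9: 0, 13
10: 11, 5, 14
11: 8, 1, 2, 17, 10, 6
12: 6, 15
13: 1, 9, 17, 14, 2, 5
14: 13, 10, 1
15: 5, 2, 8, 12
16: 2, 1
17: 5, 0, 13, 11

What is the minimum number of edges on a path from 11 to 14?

2

Level 0: 11
Level 1: 1, 2, 6, 8, 10, 17
Level 2: 0, 4, 5, 7, 12, 13, 14, 15, 16
Level 3: 3, 9
14 first appears at level 2.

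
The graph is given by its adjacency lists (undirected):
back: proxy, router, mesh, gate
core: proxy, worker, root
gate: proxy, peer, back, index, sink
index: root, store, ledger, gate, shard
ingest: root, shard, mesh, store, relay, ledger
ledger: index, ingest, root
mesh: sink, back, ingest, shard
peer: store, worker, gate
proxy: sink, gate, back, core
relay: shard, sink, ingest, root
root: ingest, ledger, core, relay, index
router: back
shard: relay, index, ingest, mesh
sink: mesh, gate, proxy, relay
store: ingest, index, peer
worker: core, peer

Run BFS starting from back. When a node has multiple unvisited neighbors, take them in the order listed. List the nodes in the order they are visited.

Visit back; enqueue proxy, router, mesh, gate → queue [proxy, router, mesh, gate]
Visit proxy; enqueue sink, core → queue [router, mesh, gate, sink, core]
Visit router → queue [mesh, gate, sink, core]
Visit mesh; enqueue ingest, shard → queue [gate, sink, core, ingest, shard]
Visit gate; enqueue peer, index → queue [sink, core, ingest, shard, peer, index]
Visit sink; enqueue relay → queue [core, ingest, shard, peer, index, relay]
Visit core; enqueue worker, root → queue [ingest, shard, peer, index, relay, worker, root]
Visit ingest; enqueue store, ledger → queue [shard, peer, index, relay, worker, root, store, ledger]
Visit shard → queue [peer, index, relay, worker, root, store, ledger]
Visit peer → queue [index, relay, worker, root, store, ledger]
Visit index → queue [relay, worker, root, store, ledger]
Visit relay → queue [worker, root, store, ledger]
Visit worker → queue [root, store, ledger]
Visit root → queue [store, ledger]
Visit store → queue [ledger]
Visit ledger → queue []

back proxy router mesh gate sink core ingest shard peer index relay worker root store ledger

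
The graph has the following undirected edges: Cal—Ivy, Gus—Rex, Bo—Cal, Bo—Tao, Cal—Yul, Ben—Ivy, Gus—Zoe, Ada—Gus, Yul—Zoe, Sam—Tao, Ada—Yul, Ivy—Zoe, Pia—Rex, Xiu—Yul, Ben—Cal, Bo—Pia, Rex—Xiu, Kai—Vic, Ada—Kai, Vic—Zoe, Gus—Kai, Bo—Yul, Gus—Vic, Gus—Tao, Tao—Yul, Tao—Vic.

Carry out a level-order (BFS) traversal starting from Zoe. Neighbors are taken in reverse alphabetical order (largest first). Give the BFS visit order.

Zoe -> Yul -> Vic -> Ivy -> Gus -> Xiu -> Tao -> Cal -> Bo -> Ada -> Kai -> Ben -> Rex -> Sam -> Pia

Visit Zoe; enqueue Yul, Vic, Ivy, Gus → queue [Yul, Vic, Ivy, Gus]
Visit Yul; enqueue Xiu, Tao, Cal, Bo, Ada → queue [Vic, Ivy, Gus, Xiu, Tao, Cal, Bo, Ada]
Visit Vic; enqueue Kai → queue [Ivy, Gus, Xiu, Tao, Cal, Bo, Ada, Kai]
Visit Ivy; enqueue Ben → queue [Gus, Xiu, Tao, Cal, Bo, Ada, Kai, Ben]
Visit Gus; enqueue Rex → queue [Xiu, Tao, Cal, Bo, Ada, Kai, Ben, Rex]
Visit Xiu → queue [Tao, Cal, Bo, Ada, Kai, Ben, Rex]
Visit Tao; enqueue Sam → queue [Cal, Bo, Ada, Kai, Ben, Rex, Sam]
Visit Cal → queue [Bo, Ada, Kai, Ben, Rex, Sam]
Visit Bo; enqueue Pia → queue [Ada, Kai, Ben, Rex, Sam, Pia]
Visit Ada → queue [Kai, Ben, Rex, Sam, Pia]
Visit Kai → queue [Ben, Rex, Sam, Pia]
Visit Ben → queue [Rex, Sam, Pia]
Visit Rex → queue [Sam, Pia]
Visit Sam → queue [Pia]
Visit Pia → queue []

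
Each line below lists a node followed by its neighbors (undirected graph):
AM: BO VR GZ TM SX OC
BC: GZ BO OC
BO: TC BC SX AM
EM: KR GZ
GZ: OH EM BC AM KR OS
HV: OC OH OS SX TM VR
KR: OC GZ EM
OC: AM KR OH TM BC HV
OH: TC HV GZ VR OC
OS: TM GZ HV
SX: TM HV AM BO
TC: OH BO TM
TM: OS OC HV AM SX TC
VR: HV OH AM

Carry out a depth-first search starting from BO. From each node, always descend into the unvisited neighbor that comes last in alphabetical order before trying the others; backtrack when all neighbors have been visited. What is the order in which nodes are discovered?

Visit BO
BO → TC
TC → TM
TM → SX
SX → HV
HV → VR
VR → OH
OH → OC
OC → KR
KR → GZ
GZ → OS
GZ → EM
GZ → BC
GZ → AM

BO TC TM SX HV VR OH OC KR GZ OS EM BC AM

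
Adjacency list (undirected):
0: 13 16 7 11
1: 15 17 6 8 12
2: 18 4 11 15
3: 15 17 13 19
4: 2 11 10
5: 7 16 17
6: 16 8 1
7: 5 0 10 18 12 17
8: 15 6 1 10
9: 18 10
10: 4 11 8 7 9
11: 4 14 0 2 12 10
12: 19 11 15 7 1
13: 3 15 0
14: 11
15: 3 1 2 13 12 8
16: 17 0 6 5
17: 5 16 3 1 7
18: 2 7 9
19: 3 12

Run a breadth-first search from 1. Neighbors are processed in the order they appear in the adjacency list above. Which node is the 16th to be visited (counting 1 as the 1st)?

Visit 1; enqueue 15, 17, 6, 8, 12 → queue [15, 17, 6, 8, 12]
Visit 15; enqueue 3, 2, 13 → queue [17, 6, 8, 12, 3, 2, 13]
Visit 17; enqueue 5, 16, 7 → queue [6, 8, 12, 3, 2, 13, 5, 16, 7]
Visit 6 → queue [8, 12, 3, 2, 13, 5, 16, 7]
Visit 8; enqueue 10 → queue [12, 3, 2, 13, 5, 16, 7, 10]
Visit 12; enqueue 19, 11 → queue [3, 2, 13, 5, 16, 7, 10, 19, 11]
Visit 3 → queue [2, 13, 5, 16, 7, 10, 19, 11]
Visit 2; enqueue 18, 4 → queue [13, 5, 16, 7, 10, 19, 11, 18, 4]
Visit 13; enqueue 0 → queue [5, 16, 7, 10, 19, 11, 18, 4, 0]
Visit 5 → queue [16, 7, 10, 19, 11, 18, 4, 0]
Visit 16 → queue [7, 10, 19, 11, 18, 4, 0]
Visit 7 → queue [10, 19, 11, 18, 4, 0]
Visit 10; enqueue 9 → queue [19, 11, 18, 4, 0, 9]
Visit 19 → queue [11, 18, 4, 0, 9]
Visit 11; enqueue 14 → queue [18, 4, 0, 9, 14]
Visit 18 → queue [4, 0, 9, 14]
Visit 4 → queue [0, 9, 14]
Visit 0 → queue [9, 14]
Visit 9 → queue [14]
Visit 14 → queue []

Visit order: 1, 15, 17, 6, 8, 12, 3, 2, 13, 5, 16, 7, 10, 19, 11, 18, 4, 0, 9, 14

18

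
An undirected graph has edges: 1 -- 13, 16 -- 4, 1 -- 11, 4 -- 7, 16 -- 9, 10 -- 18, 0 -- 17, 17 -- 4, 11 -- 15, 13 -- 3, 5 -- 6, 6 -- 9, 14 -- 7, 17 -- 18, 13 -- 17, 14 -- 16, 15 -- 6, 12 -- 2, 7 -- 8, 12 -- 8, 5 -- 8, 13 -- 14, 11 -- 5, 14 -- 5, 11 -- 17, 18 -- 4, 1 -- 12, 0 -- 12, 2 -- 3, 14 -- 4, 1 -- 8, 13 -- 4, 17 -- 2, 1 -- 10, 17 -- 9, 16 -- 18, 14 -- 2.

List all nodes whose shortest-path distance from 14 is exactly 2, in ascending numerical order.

Level 0: 14
Level 1: 2, 4, 5, 7, 13, 16
Level 2: 1, 3, 6, 8, 9, 11, 12, 17, 18
Level 3: 0, 10, 15

1, 3, 6, 8, 9, 11, 12, 17, 18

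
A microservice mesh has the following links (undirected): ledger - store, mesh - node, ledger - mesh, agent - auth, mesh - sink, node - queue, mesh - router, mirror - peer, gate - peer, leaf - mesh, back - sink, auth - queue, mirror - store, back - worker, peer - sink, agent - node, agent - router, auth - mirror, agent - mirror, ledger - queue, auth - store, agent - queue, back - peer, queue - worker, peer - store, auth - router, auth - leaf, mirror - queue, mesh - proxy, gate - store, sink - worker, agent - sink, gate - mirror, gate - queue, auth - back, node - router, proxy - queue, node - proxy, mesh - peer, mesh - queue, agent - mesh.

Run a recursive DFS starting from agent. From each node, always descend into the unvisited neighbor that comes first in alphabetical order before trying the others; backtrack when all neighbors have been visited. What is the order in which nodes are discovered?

agent → auth → back → peer → gate → mirror → queue → ledger → mesh → leaf → node → proxy → router → sink → worker → store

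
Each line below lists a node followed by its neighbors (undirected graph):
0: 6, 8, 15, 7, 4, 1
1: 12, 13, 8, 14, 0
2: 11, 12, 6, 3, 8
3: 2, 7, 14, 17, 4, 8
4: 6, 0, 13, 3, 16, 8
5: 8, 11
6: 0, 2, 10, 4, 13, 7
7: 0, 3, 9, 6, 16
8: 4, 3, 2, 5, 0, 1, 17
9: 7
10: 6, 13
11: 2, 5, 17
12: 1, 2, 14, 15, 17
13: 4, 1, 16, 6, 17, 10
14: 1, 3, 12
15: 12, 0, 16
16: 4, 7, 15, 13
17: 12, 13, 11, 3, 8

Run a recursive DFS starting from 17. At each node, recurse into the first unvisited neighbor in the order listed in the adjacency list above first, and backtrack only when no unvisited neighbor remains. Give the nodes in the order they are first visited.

Visit 17
17 → 12
12 → 1
1 → 13
13 → 4
4 → 6
6 → 0
0 → 8
8 → 3
3 → 2
2 → 11
11 → 5
3 → 7
7 → 9
7 → 16
16 → 15
3 → 14
6 → 10

17, 12, 1, 13, 4, 6, 0, 8, 3, 2, 11, 5, 7, 9, 16, 15, 14, 10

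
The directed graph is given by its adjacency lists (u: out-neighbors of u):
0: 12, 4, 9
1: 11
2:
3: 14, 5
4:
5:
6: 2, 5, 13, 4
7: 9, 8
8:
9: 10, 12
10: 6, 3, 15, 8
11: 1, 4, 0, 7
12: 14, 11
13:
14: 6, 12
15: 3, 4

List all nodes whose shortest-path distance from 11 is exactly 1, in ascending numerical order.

Level 0: 11
Level 1: 0, 1, 4, 7
Level 2: 8, 9, 12
Level 3: 10, 14
Level 4: 3, 6, 15
Level 5: 2, 5, 13

0, 1, 4, 7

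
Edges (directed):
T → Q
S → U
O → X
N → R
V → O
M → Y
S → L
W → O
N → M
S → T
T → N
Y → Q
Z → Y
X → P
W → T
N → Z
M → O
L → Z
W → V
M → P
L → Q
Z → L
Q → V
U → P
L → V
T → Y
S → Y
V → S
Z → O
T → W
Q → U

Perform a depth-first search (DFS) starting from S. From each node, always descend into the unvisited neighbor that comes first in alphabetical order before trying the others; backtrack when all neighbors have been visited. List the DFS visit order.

Visit S
S → L
L → Q
Q → U
U → P
Q → V
V → O
O → X
L → Z
Z → Y
S → T
T → N
N → M
N → R
T → W

S, L, Q, U, P, V, O, X, Z, Y, T, N, M, R, W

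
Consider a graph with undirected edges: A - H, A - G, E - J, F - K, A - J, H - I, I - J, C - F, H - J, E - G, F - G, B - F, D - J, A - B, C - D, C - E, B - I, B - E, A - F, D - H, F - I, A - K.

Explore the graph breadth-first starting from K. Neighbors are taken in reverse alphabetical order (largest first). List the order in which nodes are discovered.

K, F, A, I, G, C, B, J, H, E, D

Visit K; enqueue F, A → queue [F, A]
Visit F; enqueue I, G, C, B → queue [A, I, G, C, B]
Visit A; enqueue J, H → queue [I, G, C, B, J, H]
Visit I → queue [G, C, B, J, H]
Visit G; enqueue E → queue [C, B, J, H, E]
Visit C; enqueue D → queue [B, J, H, E, D]
Visit B → queue [J, H, E, D]
Visit J → queue [H, E, D]
Visit H → queue [E, D]
Visit E → queue [D]
Visit D → queue []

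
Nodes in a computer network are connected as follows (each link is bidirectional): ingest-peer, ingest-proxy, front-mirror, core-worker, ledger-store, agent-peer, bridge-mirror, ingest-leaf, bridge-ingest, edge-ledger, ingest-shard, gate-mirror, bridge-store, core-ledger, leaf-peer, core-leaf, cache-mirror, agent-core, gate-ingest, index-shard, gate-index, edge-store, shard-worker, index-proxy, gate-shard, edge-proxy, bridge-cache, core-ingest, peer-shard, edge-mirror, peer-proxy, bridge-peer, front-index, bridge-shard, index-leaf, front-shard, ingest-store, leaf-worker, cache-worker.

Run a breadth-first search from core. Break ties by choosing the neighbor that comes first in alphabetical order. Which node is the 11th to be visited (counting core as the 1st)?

shard

Visit core; enqueue agent, ingest, leaf, ledger, worker → queue [agent, ingest, leaf, ledger, worker]
Visit agent; enqueue peer → queue [ingest, leaf, ledger, worker, peer]
Visit ingest; enqueue bridge, gate, proxy, shard, store → queue [leaf, ledger, worker, peer, bridge, gate, proxy, shard, store]
Visit leaf; enqueue index → queue [ledger, worker, peer, bridge, gate, proxy, shard, store, index]
Visit ledger; enqueue edge → queue [worker, peer, bridge, gate, proxy, shard, store, index, edge]
Visit worker; enqueue cache → queue [peer, bridge, gate, proxy, shard, store, index, edge, cache]
Visit peer → queue [bridge, gate, proxy, shard, store, index, edge, cache]
Visit bridge; enqueue mirror → queue [gate, proxy, shard, store, index, edge, cache, mirror]
Visit gate → queue [proxy, shard, store, index, edge, cache, mirror]
Visit proxy → queue [shard, store, index, edge, cache, mirror]
Visit shard; enqueue front → queue [store, index, edge, cache, mirror, front]
Visit store → queue [index, edge, cache, mirror, front]
Visit index → queue [edge, cache, mirror, front]
Visit edge → queue [cache, mirror, front]
Visit cache → queue [mirror, front]
Visit mirror → queue [front]
Visit front → queue []

Visit order: core, agent, ingest, leaf, ledger, worker, peer, bridge, gate, proxy, shard, store, index, edge, cache, mirror, front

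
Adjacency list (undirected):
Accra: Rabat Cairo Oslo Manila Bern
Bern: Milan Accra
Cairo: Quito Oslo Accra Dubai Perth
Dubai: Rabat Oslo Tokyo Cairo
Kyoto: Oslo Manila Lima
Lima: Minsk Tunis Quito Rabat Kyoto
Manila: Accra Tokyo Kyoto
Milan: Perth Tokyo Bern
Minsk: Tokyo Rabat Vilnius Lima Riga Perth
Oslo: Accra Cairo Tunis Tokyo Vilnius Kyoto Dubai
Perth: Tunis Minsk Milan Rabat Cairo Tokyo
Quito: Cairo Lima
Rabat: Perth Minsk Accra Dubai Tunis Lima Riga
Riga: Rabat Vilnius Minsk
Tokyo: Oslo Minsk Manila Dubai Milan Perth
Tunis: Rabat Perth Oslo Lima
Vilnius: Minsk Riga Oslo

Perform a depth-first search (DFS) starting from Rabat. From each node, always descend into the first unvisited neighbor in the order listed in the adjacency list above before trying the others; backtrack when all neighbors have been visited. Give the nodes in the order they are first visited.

Rabat Perth Tunis Oslo Accra Cairo Quito Lima Minsk Tokyo Manila Kyoto Dubai Milan Bern Vilnius Riga

Visit Rabat
Rabat → Perth
Perth → Tunis
Tunis → Oslo
Oslo → Accra
Accra → Cairo
Cairo → Quito
Quito → Lima
Lima → Minsk
Minsk → Tokyo
Tokyo → Manila
Manila → Kyoto
Tokyo → Dubai
Tokyo → Milan
Milan → Bern
Minsk → Vilnius
Vilnius → Riga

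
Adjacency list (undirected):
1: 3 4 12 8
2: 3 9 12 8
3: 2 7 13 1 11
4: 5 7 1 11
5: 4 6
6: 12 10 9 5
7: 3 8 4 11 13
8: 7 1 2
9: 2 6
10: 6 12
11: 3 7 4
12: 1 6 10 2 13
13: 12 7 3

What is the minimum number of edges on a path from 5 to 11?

2

Level 0: 5
Level 1: 4, 6
Level 2: 1, 7, 9, 10, 11, 12
Level 3: 2, 3, 8, 13
11 first appears at level 2.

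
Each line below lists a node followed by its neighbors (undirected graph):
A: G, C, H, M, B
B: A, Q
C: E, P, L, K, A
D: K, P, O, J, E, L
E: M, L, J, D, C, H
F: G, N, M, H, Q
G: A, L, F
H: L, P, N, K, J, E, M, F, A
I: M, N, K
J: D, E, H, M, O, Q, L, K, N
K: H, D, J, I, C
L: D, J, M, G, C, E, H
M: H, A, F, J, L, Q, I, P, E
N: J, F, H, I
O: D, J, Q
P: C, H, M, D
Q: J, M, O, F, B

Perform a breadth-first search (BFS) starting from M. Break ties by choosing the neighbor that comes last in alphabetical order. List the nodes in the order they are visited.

Visit M; enqueue Q, P, L, J, I, H, F, E, A → queue [Q, P, L, J, I, H, F, E, A]
Visit Q; enqueue O, B → queue [P, L, J, I, H, F, E, A, O, B]
Visit P; enqueue D, C → queue [L, J, I, H, F, E, A, O, B, D, C]
Visit L; enqueue G → queue [J, I, H, F, E, A, O, B, D, C, G]
Visit J; enqueue N, K → queue [I, H, F, E, A, O, B, D, C, G, N, K]
Visit I → queue [H, F, E, A, O, B, D, C, G, N, K]
Visit H → queue [F, E, A, O, B, D, C, G, N, K]
Visit F → queue [E, A, O, B, D, C, G, N, K]
Visit E → queue [A, O, B, D, C, G, N, K]
Visit A → queue [O, B, D, C, G, N, K]
Visit O → queue [B, D, C, G, N, K]
Visit B → queue [D, C, G, N, K]
Visit D → queue [C, G, N, K]
Visit C → queue [G, N, K]
Visit G → queue [N, K]
Visit N → queue [K]
Visit K → queue []

M, Q, P, L, J, I, H, F, E, A, O, B, D, C, G, N, K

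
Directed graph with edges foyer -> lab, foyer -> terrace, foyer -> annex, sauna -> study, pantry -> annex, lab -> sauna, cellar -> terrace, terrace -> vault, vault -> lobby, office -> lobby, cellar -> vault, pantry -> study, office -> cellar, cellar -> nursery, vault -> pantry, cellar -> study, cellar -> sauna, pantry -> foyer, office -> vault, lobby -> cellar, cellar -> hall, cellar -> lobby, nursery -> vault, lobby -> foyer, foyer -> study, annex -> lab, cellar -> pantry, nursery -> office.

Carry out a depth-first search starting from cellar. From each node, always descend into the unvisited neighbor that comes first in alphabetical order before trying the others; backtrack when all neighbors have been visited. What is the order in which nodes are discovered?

cellar → hall → lobby → foyer → annex → lab → sauna → study → terrace → vault → pantry → nursery → office

Visit cellar
cellar → hall
cellar → lobby
lobby → foyer
foyer → annex
annex → lab
lab → sauna
sauna → study
foyer → terrace
terrace → vault
vault → pantry
cellar → nursery
nursery → office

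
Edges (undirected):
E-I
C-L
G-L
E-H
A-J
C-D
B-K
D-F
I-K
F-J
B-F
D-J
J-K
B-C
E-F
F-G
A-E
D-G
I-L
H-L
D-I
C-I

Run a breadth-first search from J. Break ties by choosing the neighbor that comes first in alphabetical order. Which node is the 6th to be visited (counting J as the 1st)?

E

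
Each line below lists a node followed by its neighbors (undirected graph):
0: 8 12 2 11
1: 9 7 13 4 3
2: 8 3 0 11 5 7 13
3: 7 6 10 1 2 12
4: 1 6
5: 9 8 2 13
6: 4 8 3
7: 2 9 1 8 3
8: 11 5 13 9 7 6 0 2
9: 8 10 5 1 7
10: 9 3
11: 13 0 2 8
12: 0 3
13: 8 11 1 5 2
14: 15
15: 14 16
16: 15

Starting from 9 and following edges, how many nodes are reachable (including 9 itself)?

14

BFS from 9 visits: 9, 10, 8, 7, 5, 1, 3, 13, 11, 6, 2, 0, 4, 12
Reachable nodes: 14 of 17 total.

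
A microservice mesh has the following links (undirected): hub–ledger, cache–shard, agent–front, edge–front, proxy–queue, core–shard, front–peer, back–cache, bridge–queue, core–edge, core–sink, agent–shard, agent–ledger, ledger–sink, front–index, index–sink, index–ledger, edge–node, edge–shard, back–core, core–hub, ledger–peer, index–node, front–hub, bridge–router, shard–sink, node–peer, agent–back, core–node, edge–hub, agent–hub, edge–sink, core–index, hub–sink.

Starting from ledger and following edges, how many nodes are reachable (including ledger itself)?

13

BFS from ledger visits: ledger, agent, hub, index, peer, sink, back, front, shard, core, edge, node, cache
Reachable nodes: 13 of 17 total.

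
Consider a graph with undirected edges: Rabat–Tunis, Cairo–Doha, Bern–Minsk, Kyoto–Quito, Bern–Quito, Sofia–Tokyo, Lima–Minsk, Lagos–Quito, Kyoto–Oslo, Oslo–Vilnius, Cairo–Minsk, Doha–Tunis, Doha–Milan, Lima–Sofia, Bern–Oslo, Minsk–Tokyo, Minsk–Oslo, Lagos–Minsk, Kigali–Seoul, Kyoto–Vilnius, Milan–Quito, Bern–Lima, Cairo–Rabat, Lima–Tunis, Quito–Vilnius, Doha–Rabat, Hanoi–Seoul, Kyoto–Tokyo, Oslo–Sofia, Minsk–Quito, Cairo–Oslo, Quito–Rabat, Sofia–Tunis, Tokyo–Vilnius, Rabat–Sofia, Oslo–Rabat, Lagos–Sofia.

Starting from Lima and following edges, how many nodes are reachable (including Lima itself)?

15

BFS from Lima visits: Lima, Bern, Minsk, Sofia, Tunis, Oslo, Quito, Cairo, Lagos, Tokyo, Rabat, Doha, Kyoto, Vilnius, Milan
Reachable nodes: 15 of 18 total.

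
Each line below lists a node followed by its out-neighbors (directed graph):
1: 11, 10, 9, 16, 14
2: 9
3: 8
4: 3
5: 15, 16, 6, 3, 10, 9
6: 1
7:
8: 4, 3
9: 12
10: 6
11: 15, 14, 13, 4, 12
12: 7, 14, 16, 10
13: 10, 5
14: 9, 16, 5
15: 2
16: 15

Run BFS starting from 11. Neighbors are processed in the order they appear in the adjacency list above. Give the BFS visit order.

11 15 14 13 4 12 2 9 16 5 10 3 7 6 8 1

Visit 11; enqueue 15, 14, 13, 4, 12 → queue [15, 14, 13, 4, 12]
Visit 15; enqueue 2 → queue [14, 13, 4, 12, 2]
Visit 14; enqueue 9, 16, 5 → queue [13, 4, 12, 2, 9, 16, 5]
Visit 13; enqueue 10 → queue [4, 12, 2, 9, 16, 5, 10]
Visit 4; enqueue 3 → queue [12, 2, 9, 16, 5, 10, 3]
Visit 12; enqueue 7 → queue [2, 9, 16, 5, 10, 3, 7]
Visit 2 → queue [9, 16, 5, 10, 3, 7]
Visit 9 → queue [16, 5, 10, 3, 7]
Visit 16 → queue [5, 10, 3, 7]
Visit 5; enqueue 6 → queue [10, 3, 7, 6]
Visit 10 → queue [3, 7, 6]
Visit 3; enqueue 8 → queue [7, 6, 8]
Visit 7 → queue [6, 8]
Visit 6; enqueue 1 → queue [8, 1]
Visit 8 → queue [1]
Visit 1 → queue []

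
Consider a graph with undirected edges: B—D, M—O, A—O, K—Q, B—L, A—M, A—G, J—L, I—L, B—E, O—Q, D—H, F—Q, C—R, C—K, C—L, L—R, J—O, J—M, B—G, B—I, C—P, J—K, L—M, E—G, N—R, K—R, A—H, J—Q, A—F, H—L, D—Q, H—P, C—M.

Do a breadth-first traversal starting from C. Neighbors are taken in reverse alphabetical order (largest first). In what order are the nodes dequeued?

C, R, P, M, L, K, N, H, O, J, A, I, B, Q, D, G, F, E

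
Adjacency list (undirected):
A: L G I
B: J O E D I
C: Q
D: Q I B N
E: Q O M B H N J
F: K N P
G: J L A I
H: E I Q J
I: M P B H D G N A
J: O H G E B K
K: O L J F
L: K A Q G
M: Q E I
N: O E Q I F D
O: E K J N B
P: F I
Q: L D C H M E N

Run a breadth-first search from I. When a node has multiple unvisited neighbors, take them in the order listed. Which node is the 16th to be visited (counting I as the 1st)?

Visit I; enqueue M, P, B, H, D, G, N, A → queue [M, P, B, H, D, G, N, A]
Visit M; enqueue Q, E → queue [P, B, H, D, G, N, A, Q, E]
Visit P; enqueue F → queue [B, H, D, G, N, A, Q, E, F]
Visit B; enqueue J, O → queue [H, D, G, N, A, Q, E, F, J, O]
Visit H → queue [D, G, N, A, Q, E, F, J, O]
Visit D → queue [G, N, A, Q, E, F, J, O]
Visit G; enqueue L → queue [N, A, Q, E, F, J, O, L]
Visit N → queue [A, Q, E, F, J, O, L]
Visit A → queue [Q, E, F, J, O, L]
Visit Q; enqueue C → queue [E, F, J, O, L, C]
Visit E → queue [F, J, O, L, C]
Visit F; enqueue K → queue [J, O, L, C, K]
Visit J → queue [O, L, C, K]
Visit O → queue [L, C, K]
Visit L → queue [C, K]
Visit C → queue [K]
Visit K → queue []

Visit order: I, M, P, B, H, D, G, N, A, Q, E, F, J, O, L, C, K

C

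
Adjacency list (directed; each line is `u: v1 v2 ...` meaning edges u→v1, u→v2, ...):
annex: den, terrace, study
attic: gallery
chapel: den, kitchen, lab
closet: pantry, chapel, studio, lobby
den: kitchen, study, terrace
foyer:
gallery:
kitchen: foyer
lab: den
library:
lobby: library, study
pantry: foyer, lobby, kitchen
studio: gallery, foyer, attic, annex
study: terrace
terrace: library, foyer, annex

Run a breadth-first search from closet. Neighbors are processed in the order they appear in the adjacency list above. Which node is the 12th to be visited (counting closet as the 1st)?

Visit closet; enqueue pantry, chapel, studio, lobby → queue [pantry, chapel, studio, lobby]
Visit pantry; enqueue foyer, kitchen → queue [chapel, studio, lobby, foyer, kitchen]
Visit chapel; enqueue den, lab → queue [studio, lobby, foyer, kitchen, den, lab]
Visit studio; enqueue gallery, attic, annex → queue [lobby, foyer, kitchen, den, lab, gallery, attic, annex]
Visit lobby; enqueue library, study → queue [foyer, kitchen, den, lab, gallery, attic, annex, library, study]
Visit foyer → queue [kitchen, den, lab, gallery, attic, annex, library, study]
Visit kitchen → queue [den, lab, gallery, attic, annex, library, study]
Visit den; enqueue terrace → queue [lab, gallery, attic, annex, library, study, terrace]
Visit lab → queue [gallery, attic, annex, library, study, terrace]
Visit gallery → queue [attic, annex, library, study, terrace]
Visit attic → queue [annex, library, study, terrace]
Visit annex → queue [library, study, terrace]
Visit library → queue [study, terrace]
Visit study → queue [terrace]
Visit terrace → queue []

Visit order: closet, pantry, chapel, studio, lobby, foyer, kitchen, den, lab, gallery, attic, annex, library, study, terrace

annex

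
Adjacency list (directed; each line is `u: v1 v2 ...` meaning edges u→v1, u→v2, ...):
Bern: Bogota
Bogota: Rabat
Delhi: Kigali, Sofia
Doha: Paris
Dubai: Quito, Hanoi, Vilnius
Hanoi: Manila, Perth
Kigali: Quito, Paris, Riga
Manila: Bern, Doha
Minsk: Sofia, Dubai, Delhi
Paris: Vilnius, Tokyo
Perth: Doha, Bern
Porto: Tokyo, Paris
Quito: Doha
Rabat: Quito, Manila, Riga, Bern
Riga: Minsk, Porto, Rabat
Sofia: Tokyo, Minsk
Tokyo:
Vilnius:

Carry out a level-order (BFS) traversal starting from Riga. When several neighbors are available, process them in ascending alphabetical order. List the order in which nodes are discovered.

Visit Riga; enqueue Minsk, Porto, Rabat → queue [Minsk, Porto, Rabat]
Visit Minsk; enqueue Delhi, Dubai, Sofia → queue [Porto, Rabat, Delhi, Dubai, Sofia]
Visit Porto; enqueue Paris, Tokyo → queue [Rabat, Delhi, Dubai, Sofia, Paris, Tokyo]
Visit Rabat; enqueue Bern, Manila, Quito → queue [Delhi, Dubai, Sofia, Paris, Tokyo, Bern, Manila, Quito]
Visit Delhi; enqueue Kigali → queue [Dubai, Sofia, Paris, Tokyo, Bern, Manila, Quito, Kigali]
Visit Dubai; enqueue Hanoi, Vilnius → queue [Sofia, Paris, Tokyo, Bern, Manila, Quito, Kigali, Hanoi, Vilnius]
Visit Sofia → queue [Paris, Tokyo, Bern, Manila, Quito, Kigali, Hanoi, Vilnius]
Visit Paris → queue [Tokyo, Bern, Manila, Quito, Kigali, Hanoi, Vilnius]
Visit Tokyo → queue [Bern, Manila, Quito, Kigali, Hanoi, Vilnius]
Visit Bern; enqueue Bogota → queue [Manila, Quito, Kigali, Hanoi, Vilnius, Bogota]
Visit Manila; enqueue Doha → queue [Quito, Kigali, Hanoi, Vilnius, Bogota, Doha]
Visit Quito → queue [Kigali, Hanoi, Vilnius, Bogota, Doha]
Visit Kigali → queue [Hanoi, Vilnius, Bogota, Doha]
Visit Hanoi; enqueue Perth → queue [Vilnius, Bogota, Doha, Perth]
Visit Vilnius → queue [Bogota, Doha, Perth]
Visit Bogota → queue [Doha, Perth]
Visit Doha → queue [Perth]
Visit Perth → queue []

Riga -> Minsk -> Porto -> Rabat -> Delhi -> Dubai -> Sofia -> Paris -> Tokyo -> Bern -> Manila -> Quito -> Kigali -> Hanoi -> Vilnius -> Bogota -> Doha -> Perth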